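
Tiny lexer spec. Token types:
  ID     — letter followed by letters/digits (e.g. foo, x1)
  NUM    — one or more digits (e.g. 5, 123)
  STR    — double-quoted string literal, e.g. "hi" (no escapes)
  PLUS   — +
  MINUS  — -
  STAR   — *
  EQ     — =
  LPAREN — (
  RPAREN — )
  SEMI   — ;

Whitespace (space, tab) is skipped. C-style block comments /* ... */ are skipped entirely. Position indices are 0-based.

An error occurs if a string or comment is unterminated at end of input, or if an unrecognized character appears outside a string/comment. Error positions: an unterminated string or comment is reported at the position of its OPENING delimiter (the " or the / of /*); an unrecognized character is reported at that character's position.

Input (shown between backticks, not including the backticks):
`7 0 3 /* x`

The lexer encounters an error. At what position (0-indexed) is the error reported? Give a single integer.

pos=0: emit NUM '7' (now at pos=1)
pos=2: emit NUM '0' (now at pos=3)
pos=4: emit NUM '3' (now at pos=5)
pos=6: enter COMMENT mode (saw '/*')
pos=6: ERROR — unterminated comment (reached EOF)

Answer: 6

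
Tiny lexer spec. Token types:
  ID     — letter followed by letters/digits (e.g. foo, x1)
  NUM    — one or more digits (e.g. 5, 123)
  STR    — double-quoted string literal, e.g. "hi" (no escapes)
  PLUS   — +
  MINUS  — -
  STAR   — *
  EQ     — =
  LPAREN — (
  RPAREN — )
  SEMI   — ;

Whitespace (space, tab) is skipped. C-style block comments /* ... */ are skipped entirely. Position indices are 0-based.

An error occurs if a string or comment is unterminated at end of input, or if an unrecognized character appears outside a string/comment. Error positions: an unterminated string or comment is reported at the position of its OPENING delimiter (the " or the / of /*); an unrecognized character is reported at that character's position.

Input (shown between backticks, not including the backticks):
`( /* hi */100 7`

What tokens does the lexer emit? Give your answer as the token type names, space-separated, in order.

Answer: LPAREN NUM NUM

Derivation:
pos=0: emit LPAREN '('
pos=2: enter COMMENT mode (saw '/*')
exit COMMENT mode (now at pos=10)
pos=10: emit NUM '100' (now at pos=13)
pos=14: emit NUM '7' (now at pos=15)
DONE. 3 tokens: [LPAREN, NUM, NUM]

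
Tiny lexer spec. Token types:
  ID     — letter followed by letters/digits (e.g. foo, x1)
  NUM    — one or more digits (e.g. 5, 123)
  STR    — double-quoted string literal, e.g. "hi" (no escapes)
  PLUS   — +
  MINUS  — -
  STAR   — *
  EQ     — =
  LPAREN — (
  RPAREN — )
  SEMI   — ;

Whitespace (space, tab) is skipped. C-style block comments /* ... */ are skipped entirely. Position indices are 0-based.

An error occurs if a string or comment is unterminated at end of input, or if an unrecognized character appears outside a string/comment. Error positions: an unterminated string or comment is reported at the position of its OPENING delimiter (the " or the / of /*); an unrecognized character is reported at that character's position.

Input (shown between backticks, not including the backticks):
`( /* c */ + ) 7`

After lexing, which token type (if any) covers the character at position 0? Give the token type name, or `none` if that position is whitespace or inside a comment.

pos=0: emit LPAREN '('
pos=2: enter COMMENT mode (saw '/*')
exit COMMENT mode (now at pos=9)
pos=10: emit PLUS '+'
pos=12: emit RPAREN ')'
pos=14: emit NUM '7' (now at pos=15)
DONE. 4 tokens: [LPAREN, PLUS, RPAREN, NUM]
Position 0: char is '(' -> LPAREN

Answer: LPAREN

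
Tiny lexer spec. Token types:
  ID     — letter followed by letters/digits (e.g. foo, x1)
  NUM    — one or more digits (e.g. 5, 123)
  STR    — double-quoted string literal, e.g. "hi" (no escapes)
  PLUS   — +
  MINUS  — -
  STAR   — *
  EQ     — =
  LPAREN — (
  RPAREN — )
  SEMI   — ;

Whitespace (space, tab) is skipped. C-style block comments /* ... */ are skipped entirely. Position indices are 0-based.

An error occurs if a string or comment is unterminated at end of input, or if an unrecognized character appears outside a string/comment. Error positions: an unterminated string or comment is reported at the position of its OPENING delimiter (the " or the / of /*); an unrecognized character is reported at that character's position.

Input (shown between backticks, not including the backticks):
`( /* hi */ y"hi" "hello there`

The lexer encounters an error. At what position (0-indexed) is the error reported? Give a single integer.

Answer: 17

Derivation:
pos=0: emit LPAREN '('
pos=2: enter COMMENT mode (saw '/*')
exit COMMENT mode (now at pos=10)
pos=11: emit ID 'y' (now at pos=12)
pos=12: enter STRING mode
pos=12: emit STR "hi" (now at pos=16)
pos=17: enter STRING mode
pos=17: ERROR — unterminated string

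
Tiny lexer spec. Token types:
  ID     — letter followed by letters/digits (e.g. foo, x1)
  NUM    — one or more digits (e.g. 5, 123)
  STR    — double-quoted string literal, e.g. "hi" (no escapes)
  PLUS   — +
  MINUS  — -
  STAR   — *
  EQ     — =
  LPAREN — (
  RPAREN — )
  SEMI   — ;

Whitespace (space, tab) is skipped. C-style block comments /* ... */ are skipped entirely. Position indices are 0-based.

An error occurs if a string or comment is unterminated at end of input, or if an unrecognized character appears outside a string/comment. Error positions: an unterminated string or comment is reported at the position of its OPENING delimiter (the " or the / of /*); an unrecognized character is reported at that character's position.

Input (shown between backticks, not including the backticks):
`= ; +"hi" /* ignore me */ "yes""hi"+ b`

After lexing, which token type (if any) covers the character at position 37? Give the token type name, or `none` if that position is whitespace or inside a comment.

pos=0: emit EQ '='
pos=2: emit SEMI ';'
pos=4: emit PLUS '+'
pos=5: enter STRING mode
pos=5: emit STR "hi" (now at pos=9)
pos=10: enter COMMENT mode (saw '/*')
exit COMMENT mode (now at pos=25)
pos=26: enter STRING mode
pos=26: emit STR "yes" (now at pos=31)
pos=31: enter STRING mode
pos=31: emit STR "hi" (now at pos=35)
pos=35: emit PLUS '+'
pos=37: emit ID 'b' (now at pos=38)
DONE. 8 tokens: [EQ, SEMI, PLUS, STR, STR, STR, PLUS, ID]
Position 37: char is 'b' -> ID

Answer: ID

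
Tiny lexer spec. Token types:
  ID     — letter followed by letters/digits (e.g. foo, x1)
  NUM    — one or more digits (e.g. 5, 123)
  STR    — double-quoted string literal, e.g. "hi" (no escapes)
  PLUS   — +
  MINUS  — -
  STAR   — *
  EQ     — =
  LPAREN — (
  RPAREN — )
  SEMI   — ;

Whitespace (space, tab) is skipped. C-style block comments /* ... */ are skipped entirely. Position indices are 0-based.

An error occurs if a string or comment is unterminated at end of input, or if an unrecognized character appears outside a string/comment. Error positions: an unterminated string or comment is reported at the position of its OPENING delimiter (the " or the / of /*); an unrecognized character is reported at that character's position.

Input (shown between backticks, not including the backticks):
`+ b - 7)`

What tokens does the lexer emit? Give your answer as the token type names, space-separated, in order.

pos=0: emit PLUS '+'
pos=2: emit ID 'b' (now at pos=3)
pos=4: emit MINUS '-'
pos=6: emit NUM '7' (now at pos=7)
pos=7: emit RPAREN ')'
DONE. 5 tokens: [PLUS, ID, MINUS, NUM, RPAREN]

Answer: PLUS ID MINUS NUM RPAREN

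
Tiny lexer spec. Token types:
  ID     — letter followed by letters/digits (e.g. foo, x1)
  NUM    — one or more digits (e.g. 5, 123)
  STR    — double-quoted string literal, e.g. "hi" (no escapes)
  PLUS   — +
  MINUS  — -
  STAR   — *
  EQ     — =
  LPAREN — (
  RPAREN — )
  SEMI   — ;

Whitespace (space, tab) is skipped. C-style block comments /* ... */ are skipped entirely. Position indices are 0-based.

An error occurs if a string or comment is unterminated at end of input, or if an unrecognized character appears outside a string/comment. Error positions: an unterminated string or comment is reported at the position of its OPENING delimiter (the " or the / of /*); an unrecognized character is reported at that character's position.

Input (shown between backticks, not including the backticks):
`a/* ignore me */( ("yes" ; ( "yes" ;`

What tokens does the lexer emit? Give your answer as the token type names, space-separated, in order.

pos=0: emit ID 'a' (now at pos=1)
pos=1: enter COMMENT mode (saw '/*')
exit COMMENT mode (now at pos=16)
pos=16: emit LPAREN '('
pos=18: emit LPAREN '('
pos=19: enter STRING mode
pos=19: emit STR "yes" (now at pos=24)
pos=25: emit SEMI ';'
pos=27: emit LPAREN '('
pos=29: enter STRING mode
pos=29: emit STR "yes" (now at pos=34)
pos=35: emit SEMI ';'
DONE. 8 tokens: [ID, LPAREN, LPAREN, STR, SEMI, LPAREN, STR, SEMI]

Answer: ID LPAREN LPAREN STR SEMI LPAREN STR SEMI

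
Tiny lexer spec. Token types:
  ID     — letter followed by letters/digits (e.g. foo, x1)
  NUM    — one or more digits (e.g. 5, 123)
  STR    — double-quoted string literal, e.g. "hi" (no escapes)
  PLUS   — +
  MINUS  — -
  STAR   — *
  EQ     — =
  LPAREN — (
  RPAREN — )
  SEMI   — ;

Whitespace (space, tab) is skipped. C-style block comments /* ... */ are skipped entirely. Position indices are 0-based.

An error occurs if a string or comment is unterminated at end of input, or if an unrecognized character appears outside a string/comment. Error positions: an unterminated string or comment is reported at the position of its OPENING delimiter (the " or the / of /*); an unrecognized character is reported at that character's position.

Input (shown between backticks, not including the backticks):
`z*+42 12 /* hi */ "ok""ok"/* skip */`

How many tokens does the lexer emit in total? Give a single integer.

Answer: 7

Derivation:
pos=0: emit ID 'z' (now at pos=1)
pos=1: emit STAR '*'
pos=2: emit PLUS '+'
pos=3: emit NUM '42' (now at pos=5)
pos=6: emit NUM '12' (now at pos=8)
pos=9: enter COMMENT mode (saw '/*')
exit COMMENT mode (now at pos=17)
pos=18: enter STRING mode
pos=18: emit STR "ok" (now at pos=22)
pos=22: enter STRING mode
pos=22: emit STR "ok" (now at pos=26)
pos=26: enter COMMENT mode (saw '/*')
exit COMMENT mode (now at pos=36)
DONE. 7 tokens: [ID, STAR, PLUS, NUM, NUM, STR, STR]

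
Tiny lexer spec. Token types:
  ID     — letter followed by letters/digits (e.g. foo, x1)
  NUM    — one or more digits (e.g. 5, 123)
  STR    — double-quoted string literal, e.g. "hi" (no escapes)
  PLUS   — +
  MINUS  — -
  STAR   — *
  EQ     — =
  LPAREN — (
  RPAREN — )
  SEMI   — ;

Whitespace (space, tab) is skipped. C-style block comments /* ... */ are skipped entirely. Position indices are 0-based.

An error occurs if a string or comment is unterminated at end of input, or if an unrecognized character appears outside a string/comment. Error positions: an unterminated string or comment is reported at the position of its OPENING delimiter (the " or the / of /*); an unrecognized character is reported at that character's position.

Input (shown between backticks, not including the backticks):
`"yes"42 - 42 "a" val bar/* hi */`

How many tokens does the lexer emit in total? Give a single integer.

Answer: 7

Derivation:
pos=0: enter STRING mode
pos=0: emit STR "yes" (now at pos=5)
pos=5: emit NUM '42' (now at pos=7)
pos=8: emit MINUS '-'
pos=10: emit NUM '42' (now at pos=12)
pos=13: enter STRING mode
pos=13: emit STR "a" (now at pos=16)
pos=17: emit ID 'val' (now at pos=20)
pos=21: emit ID 'bar' (now at pos=24)
pos=24: enter COMMENT mode (saw '/*')
exit COMMENT mode (now at pos=32)
DONE. 7 tokens: [STR, NUM, MINUS, NUM, STR, ID, ID]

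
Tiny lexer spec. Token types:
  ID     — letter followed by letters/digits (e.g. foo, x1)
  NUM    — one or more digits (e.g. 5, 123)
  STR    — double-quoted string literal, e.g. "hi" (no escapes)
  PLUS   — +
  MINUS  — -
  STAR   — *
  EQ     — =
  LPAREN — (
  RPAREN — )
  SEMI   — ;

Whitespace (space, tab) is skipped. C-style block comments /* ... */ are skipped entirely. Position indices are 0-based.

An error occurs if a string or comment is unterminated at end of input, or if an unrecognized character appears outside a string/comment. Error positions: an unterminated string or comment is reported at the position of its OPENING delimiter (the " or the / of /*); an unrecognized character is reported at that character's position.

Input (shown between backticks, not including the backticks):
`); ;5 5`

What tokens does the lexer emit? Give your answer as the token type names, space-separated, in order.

pos=0: emit RPAREN ')'
pos=1: emit SEMI ';'
pos=3: emit SEMI ';'
pos=4: emit NUM '5' (now at pos=5)
pos=6: emit NUM '5' (now at pos=7)
DONE. 5 tokens: [RPAREN, SEMI, SEMI, NUM, NUM]

Answer: RPAREN SEMI SEMI NUM NUM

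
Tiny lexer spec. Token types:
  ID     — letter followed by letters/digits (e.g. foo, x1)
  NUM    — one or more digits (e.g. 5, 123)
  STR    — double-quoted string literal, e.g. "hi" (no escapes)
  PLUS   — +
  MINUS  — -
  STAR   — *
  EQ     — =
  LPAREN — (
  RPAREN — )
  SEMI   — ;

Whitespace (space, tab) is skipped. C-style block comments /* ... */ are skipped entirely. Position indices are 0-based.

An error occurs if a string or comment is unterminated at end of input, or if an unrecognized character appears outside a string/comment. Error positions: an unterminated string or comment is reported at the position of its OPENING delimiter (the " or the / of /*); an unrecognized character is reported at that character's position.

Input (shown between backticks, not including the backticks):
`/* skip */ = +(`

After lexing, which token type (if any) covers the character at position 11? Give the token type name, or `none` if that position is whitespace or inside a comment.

Answer: EQ

Derivation:
pos=0: enter COMMENT mode (saw '/*')
exit COMMENT mode (now at pos=10)
pos=11: emit EQ '='
pos=13: emit PLUS '+'
pos=14: emit LPAREN '('
DONE. 3 tokens: [EQ, PLUS, LPAREN]
Position 11: char is '=' -> EQ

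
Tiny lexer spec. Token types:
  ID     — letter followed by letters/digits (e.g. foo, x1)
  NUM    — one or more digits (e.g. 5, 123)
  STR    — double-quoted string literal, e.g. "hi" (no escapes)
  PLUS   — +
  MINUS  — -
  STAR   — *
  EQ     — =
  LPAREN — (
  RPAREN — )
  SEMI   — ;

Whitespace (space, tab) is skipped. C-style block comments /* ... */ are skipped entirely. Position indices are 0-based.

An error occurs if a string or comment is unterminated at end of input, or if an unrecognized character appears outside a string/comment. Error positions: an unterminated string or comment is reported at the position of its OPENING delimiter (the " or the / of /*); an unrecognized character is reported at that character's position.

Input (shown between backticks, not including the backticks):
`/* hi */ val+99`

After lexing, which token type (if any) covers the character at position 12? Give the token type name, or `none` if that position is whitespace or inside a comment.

pos=0: enter COMMENT mode (saw '/*')
exit COMMENT mode (now at pos=8)
pos=9: emit ID 'val' (now at pos=12)
pos=12: emit PLUS '+'
pos=13: emit NUM '99' (now at pos=15)
DONE. 3 tokens: [ID, PLUS, NUM]
Position 12: char is '+' -> PLUS

Answer: PLUS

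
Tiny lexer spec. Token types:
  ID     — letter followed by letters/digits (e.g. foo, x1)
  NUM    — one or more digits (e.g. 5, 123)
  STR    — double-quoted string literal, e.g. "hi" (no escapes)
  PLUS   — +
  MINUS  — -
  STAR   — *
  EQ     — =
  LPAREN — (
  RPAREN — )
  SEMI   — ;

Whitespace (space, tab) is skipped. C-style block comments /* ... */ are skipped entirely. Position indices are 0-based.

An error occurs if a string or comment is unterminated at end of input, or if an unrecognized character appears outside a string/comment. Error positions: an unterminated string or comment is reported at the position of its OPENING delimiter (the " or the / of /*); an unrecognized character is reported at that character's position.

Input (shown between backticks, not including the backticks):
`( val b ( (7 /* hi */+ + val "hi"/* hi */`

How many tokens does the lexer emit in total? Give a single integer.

Answer: 10

Derivation:
pos=0: emit LPAREN '('
pos=2: emit ID 'val' (now at pos=5)
pos=6: emit ID 'b' (now at pos=7)
pos=8: emit LPAREN '('
pos=10: emit LPAREN '('
pos=11: emit NUM '7' (now at pos=12)
pos=13: enter COMMENT mode (saw '/*')
exit COMMENT mode (now at pos=21)
pos=21: emit PLUS '+'
pos=23: emit PLUS '+'
pos=25: emit ID 'val' (now at pos=28)
pos=29: enter STRING mode
pos=29: emit STR "hi" (now at pos=33)
pos=33: enter COMMENT mode (saw '/*')
exit COMMENT mode (now at pos=41)
DONE. 10 tokens: [LPAREN, ID, ID, LPAREN, LPAREN, NUM, PLUS, PLUS, ID, STR]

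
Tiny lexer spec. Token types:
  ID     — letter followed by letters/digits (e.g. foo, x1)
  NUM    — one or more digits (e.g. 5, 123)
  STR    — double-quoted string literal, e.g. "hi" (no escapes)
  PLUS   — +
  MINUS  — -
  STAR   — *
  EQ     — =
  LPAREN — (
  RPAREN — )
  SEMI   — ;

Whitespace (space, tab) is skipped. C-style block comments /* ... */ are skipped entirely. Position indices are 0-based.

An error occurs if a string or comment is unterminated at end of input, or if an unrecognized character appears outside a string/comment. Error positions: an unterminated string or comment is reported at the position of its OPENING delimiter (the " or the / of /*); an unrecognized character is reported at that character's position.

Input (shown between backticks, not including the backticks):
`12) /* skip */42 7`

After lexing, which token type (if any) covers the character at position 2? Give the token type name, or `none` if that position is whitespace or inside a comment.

Answer: RPAREN

Derivation:
pos=0: emit NUM '12' (now at pos=2)
pos=2: emit RPAREN ')'
pos=4: enter COMMENT mode (saw '/*')
exit COMMENT mode (now at pos=14)
pos=14: emit NUM '42' (now at pos=16)
pos=17: emit NUM '7' (now at pos=18)
DONE. 4 tokens: [NUM, RPAREN, NUM, NUM]
Position 2: char is ')' -> RPAREN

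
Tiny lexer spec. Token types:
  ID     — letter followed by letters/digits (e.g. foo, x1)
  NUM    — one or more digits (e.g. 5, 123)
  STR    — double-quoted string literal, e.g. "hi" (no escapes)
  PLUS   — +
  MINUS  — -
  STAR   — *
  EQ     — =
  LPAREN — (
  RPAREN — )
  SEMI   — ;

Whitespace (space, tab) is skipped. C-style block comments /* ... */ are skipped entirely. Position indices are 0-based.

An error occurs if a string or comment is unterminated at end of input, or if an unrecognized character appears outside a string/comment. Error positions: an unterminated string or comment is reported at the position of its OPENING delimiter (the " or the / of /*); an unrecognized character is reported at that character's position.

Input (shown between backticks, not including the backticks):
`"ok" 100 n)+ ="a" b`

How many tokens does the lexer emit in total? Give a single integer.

Answer: 8

Derivation:
pos=0: enter STRING mode
pos=0: emit STR "ok" (now at pos=4)
pos=5: emit NUM '100' (now at pos=8)
pos=9: emit ID 'n' (now at pos=10)
pos=10: emit RPAREN ')'
pos=11: emit PLUS '+'
pos=13: emit EQ '='
pos=14: enter STRING mode
pos=14: emit STR "a" (now at pos=17)
pos=18: emit ID 'b' (now at pos=19)
DONE. 8 tokens: [STR, NUM, ID, RPAREN, PLUS, EQ, STR, ID]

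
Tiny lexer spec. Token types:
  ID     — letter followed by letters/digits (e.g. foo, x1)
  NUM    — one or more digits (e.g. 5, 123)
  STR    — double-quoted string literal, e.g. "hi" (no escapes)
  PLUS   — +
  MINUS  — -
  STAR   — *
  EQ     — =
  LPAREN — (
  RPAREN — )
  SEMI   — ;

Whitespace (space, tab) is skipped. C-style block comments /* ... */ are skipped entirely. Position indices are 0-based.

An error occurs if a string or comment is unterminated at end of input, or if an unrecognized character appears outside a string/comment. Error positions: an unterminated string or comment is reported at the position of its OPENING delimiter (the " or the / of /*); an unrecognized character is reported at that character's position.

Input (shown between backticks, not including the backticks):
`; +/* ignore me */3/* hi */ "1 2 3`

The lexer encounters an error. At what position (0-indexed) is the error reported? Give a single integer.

pos=0: emit SEMI ';'
pos=2: emit PLUS '+'
pos=3: enter COMMENT mode (saw '/*')
exit COMMENT mode (now at pos=18)
pos=18: emit NUM '3' (now at pos=19)
pos=19: enter COMMENT mode (saw '/*')
exit COMMENT mode (now at pos=27)
pos=28: enter STRING mode
pos=28: ERROR — unterminated string

Answer: 28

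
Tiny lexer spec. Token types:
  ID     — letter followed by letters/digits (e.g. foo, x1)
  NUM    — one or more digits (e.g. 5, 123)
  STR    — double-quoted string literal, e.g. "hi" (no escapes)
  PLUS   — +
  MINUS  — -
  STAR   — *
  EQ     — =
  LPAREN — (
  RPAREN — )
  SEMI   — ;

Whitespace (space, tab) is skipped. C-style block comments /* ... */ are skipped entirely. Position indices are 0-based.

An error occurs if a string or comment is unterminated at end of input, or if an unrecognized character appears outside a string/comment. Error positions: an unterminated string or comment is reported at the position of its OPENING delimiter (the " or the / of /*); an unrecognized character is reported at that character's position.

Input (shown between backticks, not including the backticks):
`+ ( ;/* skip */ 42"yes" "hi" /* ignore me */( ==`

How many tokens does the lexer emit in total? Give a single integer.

pos=0: emit PLUS '+'
pos=2: emit LPAREN '('
pos=4: emit SEMI ';'
pos=5: enter COMMENT mode (saw '/*')
exit COMMENT mode (now at pos=15)
pos=16: emit NUM '42' (now at pos=18)
pos=18: enter STRING mode
pos=18: emit STR "yes" (now at pos=23)
pos=24: enter STRING mode
pos=24: emit STR "hi" (now at pos=28)
pos=29: enter COMMENT mode (saw '/*')
exit COMMENT mode (now at pos=44)
pos=44: emit LPAREN '('
pos=46: emit EQ '='
pos=47: emit EQ '='
DONE. 9 tokens: [PLUS, LPAREN, SEMI, NUM, STR, STR, LPAREN, EQ, EQ]

Answer: 9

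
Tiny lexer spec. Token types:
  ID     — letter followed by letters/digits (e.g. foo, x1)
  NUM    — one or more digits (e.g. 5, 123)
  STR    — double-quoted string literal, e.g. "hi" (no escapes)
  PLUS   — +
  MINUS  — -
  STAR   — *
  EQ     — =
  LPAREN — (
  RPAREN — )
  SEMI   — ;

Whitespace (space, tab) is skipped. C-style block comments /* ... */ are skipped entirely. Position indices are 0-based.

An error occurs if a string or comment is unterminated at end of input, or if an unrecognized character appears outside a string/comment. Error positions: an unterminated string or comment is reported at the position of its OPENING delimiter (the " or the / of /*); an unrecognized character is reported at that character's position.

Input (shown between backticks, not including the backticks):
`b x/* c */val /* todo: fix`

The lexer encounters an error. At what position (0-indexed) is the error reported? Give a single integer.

Answer: 14

Derivation:
pos=0: emit ID 'b' (now at pos=1)
pos=2: emit ID 'x' (now at pos=3)
pos=3: enter COMMENT mode (saw '/*')
exit COMMENT mode (now at pos=10)
pos=10: emit ID 'val' (now at pos=13)
pos=14: enter COMMENT mode (saw '/*')
pos=14: ERROR — unterminated comment (reached EOF)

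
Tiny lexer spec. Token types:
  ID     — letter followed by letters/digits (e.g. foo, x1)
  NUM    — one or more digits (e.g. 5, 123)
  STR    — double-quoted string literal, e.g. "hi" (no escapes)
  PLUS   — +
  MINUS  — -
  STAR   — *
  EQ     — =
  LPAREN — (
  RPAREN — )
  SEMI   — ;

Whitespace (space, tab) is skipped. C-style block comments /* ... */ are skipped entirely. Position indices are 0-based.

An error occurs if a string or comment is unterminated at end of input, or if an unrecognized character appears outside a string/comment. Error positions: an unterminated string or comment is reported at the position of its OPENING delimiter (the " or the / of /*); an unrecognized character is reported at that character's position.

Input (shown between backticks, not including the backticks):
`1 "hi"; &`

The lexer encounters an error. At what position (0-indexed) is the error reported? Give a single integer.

pos=0: emit NUM '1' (now at pos=1)
pos=2: enter STRING mode
pos=2: emit STR "hi" (now at pos=6)
pos=6: emit SEMI ';'
pos=8: ERROR — unrecognized char '&'

Answer: 8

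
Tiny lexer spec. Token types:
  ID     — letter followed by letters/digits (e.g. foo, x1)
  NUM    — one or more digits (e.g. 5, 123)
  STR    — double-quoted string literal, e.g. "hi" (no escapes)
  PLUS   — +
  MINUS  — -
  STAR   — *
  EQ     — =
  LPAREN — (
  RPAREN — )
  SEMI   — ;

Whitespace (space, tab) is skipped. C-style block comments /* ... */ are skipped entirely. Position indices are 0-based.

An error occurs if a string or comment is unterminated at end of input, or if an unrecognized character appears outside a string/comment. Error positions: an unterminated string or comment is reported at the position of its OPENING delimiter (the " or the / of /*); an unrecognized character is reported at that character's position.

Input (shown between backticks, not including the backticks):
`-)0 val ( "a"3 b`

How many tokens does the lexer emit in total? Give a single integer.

pos=0: emit MINUS '-'
pos=1: emit RPAREN ')'
pos=2: emit NUM '0' (now at pos=3)
pos=4: emit ID 'val' (now at pos=7)
pos=8: emit LPAREN '('
pos=10: enter STRING mode
pos=10: emit STR "a" (now at pos=13)
pos=13: emit NUM '3' (now at pos=14)
pos=15: emit ID 'b' (now at pos=16)
DONE. 8 tokens: [MINUS, RPAREN, NUM, ID, LPAREN, STR, NUM, ID]

Answer: 8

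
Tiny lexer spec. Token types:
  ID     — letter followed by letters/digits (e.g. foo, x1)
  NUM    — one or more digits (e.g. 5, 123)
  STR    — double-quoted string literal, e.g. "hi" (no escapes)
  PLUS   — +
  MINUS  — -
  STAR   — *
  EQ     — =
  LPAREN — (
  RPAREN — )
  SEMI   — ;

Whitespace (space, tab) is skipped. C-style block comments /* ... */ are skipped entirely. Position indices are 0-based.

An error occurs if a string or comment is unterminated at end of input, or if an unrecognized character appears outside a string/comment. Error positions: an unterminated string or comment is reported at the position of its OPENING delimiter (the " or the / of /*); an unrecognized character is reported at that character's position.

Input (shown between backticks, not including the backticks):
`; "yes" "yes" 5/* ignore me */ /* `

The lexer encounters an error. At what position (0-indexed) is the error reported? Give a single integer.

Answer: 31

Derivation:
pos=0: emit SEMI ';'
pos=2: enter STRING mode
pos=2: emit STR "yes" (now at pos=7)
pos=8: enter STRING mode
pos=8: emit STR "yes" (now at pos=13)
pos=14: emit NUM '5' (now at pos=15)
pos=15: enter COMMENT mode (saw '/*')
exit COMMENT mode (now at pos=30)
pos=31: enter COMMENT mode (saw '/*')
pos=31: ERROR — unterminated comment (reached EOF)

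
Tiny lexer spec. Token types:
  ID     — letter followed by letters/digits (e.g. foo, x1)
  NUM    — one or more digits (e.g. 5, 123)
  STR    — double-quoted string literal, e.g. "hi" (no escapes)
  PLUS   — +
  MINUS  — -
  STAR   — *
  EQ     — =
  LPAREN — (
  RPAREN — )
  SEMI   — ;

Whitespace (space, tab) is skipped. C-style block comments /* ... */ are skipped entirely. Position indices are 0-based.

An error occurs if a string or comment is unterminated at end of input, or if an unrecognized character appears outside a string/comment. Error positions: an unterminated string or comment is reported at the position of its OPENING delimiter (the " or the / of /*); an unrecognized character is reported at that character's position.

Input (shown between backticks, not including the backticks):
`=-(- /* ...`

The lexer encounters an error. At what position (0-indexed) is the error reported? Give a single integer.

Answer: 5

Derivation:
pos=0: emit EQ '='
pos=1: emit MINUS '-'
pos=2: emit LPAREN '('
pos=3: emit MINUS '-'
pos=5: enter COMMENT mode (saw '/*')
pos=5: ERROR — unterminated comment (reached EOF)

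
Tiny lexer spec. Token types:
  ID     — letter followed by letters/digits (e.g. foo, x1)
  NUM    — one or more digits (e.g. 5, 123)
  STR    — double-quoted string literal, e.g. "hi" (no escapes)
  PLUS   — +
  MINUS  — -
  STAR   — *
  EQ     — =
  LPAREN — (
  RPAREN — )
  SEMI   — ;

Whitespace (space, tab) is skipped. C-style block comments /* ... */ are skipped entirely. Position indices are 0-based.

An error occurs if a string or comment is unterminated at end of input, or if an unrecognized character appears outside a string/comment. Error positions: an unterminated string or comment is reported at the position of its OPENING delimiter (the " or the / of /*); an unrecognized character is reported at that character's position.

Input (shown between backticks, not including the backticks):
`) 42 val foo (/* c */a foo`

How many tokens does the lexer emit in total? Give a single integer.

Answer: 7

Derivation:
pos=0: emit RPAREN ')'
pos=2: emit NUM '42' (now at pos=4)
pos=5: emit ID 'val' (now at pos=8)
pos=9: emit ID 'foo' (now at pos=12)
pos=13: emit LPAREN '('
pos=14: enter COMMENT mode (saw '/*')
exit COMMENT mode (now at pos=21)
pos=21: emit ID 'a' (now at pos=22)
pos=23: emit ID 'foo' (now at pos=26)
DONE. 7 tokens: [RPAREN, NUM, ID, ID, LPAREN, ID, ID]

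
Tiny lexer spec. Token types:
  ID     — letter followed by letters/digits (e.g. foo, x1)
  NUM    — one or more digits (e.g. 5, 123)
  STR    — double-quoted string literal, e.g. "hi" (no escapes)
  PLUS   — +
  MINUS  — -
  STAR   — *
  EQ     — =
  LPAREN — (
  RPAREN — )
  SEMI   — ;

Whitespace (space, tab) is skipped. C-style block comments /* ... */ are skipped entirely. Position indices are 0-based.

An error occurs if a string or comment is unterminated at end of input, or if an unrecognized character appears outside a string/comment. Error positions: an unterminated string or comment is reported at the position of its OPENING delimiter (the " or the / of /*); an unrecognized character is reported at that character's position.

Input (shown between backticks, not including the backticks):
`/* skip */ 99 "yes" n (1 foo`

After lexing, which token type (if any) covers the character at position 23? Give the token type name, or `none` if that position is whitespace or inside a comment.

Answer: NUM

Derivation:
pos=0: enter COMMENT mode (saw '/*')
exit COMMENT mode (now at pos=10)
pos=11: emit NUM '99' (now at pos=13)
pos=14: enter STRING mode
pos=14: emit STR "yes" (now at pos=19)
pos=20: emit ID 'n' (now at pos=21)
pos=22: emit LPAREN '('
pos=23: emit NUM '1' (now at pos=24)
pos=25: emit ID 'foo' (now at pos=28)
DONE. 6 tokens: [NUM, STR, ID, LPAREN, NUM, ID]
Position 23: char is '1' -> NUM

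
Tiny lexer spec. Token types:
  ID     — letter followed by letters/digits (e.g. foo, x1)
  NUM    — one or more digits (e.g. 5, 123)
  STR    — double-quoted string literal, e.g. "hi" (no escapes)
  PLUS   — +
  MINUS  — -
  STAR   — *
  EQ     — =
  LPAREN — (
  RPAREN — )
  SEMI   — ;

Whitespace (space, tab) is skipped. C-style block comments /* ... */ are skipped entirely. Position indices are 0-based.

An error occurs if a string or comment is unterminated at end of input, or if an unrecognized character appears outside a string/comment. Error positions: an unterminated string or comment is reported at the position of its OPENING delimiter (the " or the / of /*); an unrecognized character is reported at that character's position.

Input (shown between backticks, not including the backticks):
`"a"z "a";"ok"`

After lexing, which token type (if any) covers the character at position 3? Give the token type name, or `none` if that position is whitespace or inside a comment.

pos=0: enter STRING mode
pos=0: emit STR "a" (now at pos=3)
pos=3: emit ID 'z' (now at pos=4)
pos=5: enter STRING mode
pos=5: emit STR "a" (now at pos=8)
pos=8: emit SEMI ';'
pos=9: enter STRING mode
pos=9: emit STR "ok" (now at pos=13)
DONE. 5 tokens: [STR, ID, STR, SEMI, STR]
Position 3: char is 'z' -> ID

Answer: ID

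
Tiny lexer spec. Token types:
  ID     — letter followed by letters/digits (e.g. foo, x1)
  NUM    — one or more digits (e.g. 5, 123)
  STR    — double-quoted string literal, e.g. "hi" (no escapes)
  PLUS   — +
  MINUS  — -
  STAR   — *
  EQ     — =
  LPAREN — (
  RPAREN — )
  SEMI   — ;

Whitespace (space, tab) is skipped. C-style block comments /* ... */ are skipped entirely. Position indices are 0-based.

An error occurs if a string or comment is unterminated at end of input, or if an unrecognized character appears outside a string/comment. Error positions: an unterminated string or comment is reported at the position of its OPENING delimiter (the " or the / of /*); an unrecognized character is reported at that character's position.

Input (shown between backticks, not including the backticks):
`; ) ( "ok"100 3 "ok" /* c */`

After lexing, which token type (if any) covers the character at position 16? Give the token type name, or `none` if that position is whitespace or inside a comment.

pos=0: emit SEMI ';'
pos=2: emit RPAREN ')'
pos=4: emit LPAREN '('
pos=6: enter STRING mode
pos=6: emit STR "ok" (now at pos=10)
pos=10: emit NUM '100' (now at pos=13)
pos=14: emit NUM '3' (now at pos=15)
pos=16: enter STRING mode
pos=16: emit STR "ok" (now at pos=20)
pos=21: enter COMMENT mode (saw '/*')
exit COMMENT mode (now at pos=28)
DONE. 7 tokens: [SEMI, RPAREN, LPAREN, STR, NUM, NUM, STR]
Position 16: char is '"' -> STR

Answer: STR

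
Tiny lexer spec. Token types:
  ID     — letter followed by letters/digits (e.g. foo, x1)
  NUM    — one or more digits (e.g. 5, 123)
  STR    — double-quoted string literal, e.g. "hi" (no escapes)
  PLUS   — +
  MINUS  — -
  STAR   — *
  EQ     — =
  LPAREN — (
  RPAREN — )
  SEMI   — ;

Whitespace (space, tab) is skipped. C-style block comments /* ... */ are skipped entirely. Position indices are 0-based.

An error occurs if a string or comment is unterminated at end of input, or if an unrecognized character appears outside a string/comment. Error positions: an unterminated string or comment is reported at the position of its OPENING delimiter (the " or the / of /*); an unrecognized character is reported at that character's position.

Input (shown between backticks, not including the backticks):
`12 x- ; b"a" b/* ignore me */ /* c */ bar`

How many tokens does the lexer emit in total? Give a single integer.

pos=0: emit NUM '12' (now at pos=2)
pos=3: emit ID 'x' (now at pos=4)
pos=4: emit MINUS '-'
pos=6: emit SEMI ';'
pos=8: emit ID 'b' (now at pos=9)
pos=9: enter STRING mode
pos=9: emit STR "a" (now at pos=12)
pos=13: emit ID 'b' (now at pos=14)
pos=14: enter COMMENT mode (saw '/*')
exit COMMENT mode (now at pos=29)
pos=30: enter COMMENT mode (saw '/*')
exit COMMENT mode (now at pos=37)
pos=38: emit ID 'bar' (now at pos=41)
DONE. 8 tokens: [NUM, ID, MINUS, SEMI, ID, STR, ID, ID]

Answer: 8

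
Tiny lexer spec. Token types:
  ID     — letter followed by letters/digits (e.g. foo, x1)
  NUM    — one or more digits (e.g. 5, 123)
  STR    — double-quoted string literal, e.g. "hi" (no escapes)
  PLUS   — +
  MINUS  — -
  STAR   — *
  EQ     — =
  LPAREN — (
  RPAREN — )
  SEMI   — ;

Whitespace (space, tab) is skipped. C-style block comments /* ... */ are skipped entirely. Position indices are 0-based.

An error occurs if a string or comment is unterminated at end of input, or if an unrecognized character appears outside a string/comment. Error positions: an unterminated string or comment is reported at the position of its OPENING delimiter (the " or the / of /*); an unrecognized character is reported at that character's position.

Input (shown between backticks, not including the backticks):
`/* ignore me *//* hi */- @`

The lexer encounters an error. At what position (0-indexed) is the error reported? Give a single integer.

pos=0: enter COMMENT mode (saw '/*')
exit COMMENT mode (now at pos=15)
pos=15: enter COMMENT mode (saw '/*')
exit COMMENT mode (now at pos=23)
pos=23: emit MINUS '-'
pos=25: ERROR — unrecognized char '@'

Answer: 25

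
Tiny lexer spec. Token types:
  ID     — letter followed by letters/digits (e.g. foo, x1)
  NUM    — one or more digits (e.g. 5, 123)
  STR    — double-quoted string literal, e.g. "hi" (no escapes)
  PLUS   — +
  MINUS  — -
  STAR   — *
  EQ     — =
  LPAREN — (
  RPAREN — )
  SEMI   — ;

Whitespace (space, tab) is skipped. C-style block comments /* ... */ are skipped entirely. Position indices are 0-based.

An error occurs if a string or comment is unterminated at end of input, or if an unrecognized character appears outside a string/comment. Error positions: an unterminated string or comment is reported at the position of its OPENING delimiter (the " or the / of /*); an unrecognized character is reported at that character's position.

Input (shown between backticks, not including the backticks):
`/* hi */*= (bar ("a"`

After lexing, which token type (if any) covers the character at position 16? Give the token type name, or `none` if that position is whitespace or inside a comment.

pos=0: enter COMMENT mode (saw '/*')
exit COMMENT mode (now at pos=8)
pos=8: emit STAR '*'
pos=9: emit EQ '='
pos=11: emit LPAREN '('
pos=12: emit ID 'bar' (now at pos=15)
pos=16: emit LPAREN '('
pos=17: enter STRING mode
pos=17: emit STR "a" (now at pos=20)
DONE. 6 tokens: [STAR, EQ, LPAREN, ID, LPAREN, STR]
Position 16: char is '(' -> LPAREN

Answer: LPAREN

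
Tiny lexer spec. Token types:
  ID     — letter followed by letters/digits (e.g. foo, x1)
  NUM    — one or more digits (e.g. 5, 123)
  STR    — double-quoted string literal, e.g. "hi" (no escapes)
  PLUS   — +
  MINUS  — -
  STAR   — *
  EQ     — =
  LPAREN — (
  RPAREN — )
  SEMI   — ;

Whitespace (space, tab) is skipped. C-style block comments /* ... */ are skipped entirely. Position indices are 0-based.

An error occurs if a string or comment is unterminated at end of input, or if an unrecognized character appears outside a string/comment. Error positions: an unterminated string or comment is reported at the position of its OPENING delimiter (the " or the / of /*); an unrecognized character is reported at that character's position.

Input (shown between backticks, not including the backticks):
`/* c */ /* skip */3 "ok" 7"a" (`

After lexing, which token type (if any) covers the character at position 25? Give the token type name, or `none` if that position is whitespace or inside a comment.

pos=0: enter COMMENT mode (saw '/*')
exit COMMENT mode (now at pos=7)
pos=8: enter COMMENT mode (saw '/*')
exit COMMENT mode (now at pos=18)
pos=18: emit NUM '3' (now at pos=19)
pos=20: enter STRING mode
pos=20: emit STR "ok" (now at pos=24)
pos=25: emit NUM '7' (now at pos=26)
pos=26: enter STRING mode
pos=26: emit STR "a" (now at pos=29)
pos=30: emit LPAREN '('
DONE. 5 tokens: [NUM, STR, NUM, STR, LPAREN]
Position 25: char is '7' -> NUM

Answer: NUM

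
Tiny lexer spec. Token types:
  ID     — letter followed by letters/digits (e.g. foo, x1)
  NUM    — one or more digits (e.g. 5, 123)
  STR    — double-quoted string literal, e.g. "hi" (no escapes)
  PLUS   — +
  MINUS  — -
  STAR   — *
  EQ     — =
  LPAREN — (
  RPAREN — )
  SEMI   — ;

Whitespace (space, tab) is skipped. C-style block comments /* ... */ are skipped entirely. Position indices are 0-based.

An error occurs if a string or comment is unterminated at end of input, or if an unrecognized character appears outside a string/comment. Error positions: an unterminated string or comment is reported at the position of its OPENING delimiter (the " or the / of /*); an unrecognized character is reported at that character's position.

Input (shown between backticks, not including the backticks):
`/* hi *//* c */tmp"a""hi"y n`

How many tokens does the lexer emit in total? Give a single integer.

pos=0: enter COMMENT mode (saw '/*')
exit COMMENT mode (now at pos=8)
pos=8: enter COMMENT mode (saw '/*')
exit COMMENT mode (now at pos=15)
pos=15: emit ID 'tmp' (now at pos=18)
pos=18: enter STRING mode
pos=18: emit STR "a" (now at pos=21)
pos=21: enter STRING mode
pos=21: emit STR "hi" (now at pos=25)
pos=25: emit ID 'y' (now at pos=26)
pos=27: emit ID 'n' (now at pos=28)
DONE. 5 tokens: [ID, STR, STR, ID, ID]

Answer: 5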